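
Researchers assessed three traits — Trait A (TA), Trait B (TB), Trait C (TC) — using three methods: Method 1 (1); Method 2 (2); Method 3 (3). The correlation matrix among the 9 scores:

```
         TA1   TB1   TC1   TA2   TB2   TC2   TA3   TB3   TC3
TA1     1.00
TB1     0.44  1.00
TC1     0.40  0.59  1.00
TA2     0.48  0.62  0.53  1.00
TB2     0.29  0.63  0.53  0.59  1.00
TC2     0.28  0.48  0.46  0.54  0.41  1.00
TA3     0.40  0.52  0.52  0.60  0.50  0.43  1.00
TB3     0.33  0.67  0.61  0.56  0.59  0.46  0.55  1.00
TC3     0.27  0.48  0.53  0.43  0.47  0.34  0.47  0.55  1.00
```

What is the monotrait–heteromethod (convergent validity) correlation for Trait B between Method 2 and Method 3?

Same trait (TB), different methods: r(TB2, TB3) = 0.59.

0.59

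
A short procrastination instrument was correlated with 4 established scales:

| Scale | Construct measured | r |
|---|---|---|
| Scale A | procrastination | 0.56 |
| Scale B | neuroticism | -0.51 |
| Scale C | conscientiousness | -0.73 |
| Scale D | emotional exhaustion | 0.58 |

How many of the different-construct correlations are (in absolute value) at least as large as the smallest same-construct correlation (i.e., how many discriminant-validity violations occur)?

Convergent (same construct = procrastination): Scale A.
Smallest convergent = 0.56. Discriminant |r|: 0.51, 0.73, 0.58; count ≥ 0.56 → 2.

2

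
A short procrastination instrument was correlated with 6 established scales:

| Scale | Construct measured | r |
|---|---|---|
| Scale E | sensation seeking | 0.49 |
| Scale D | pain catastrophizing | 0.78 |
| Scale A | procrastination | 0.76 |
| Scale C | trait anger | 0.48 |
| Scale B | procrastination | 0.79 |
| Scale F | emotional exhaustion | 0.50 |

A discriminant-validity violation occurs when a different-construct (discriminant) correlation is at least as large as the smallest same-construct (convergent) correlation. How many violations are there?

Convergent (same construct = procrastination): Scale A, Scale B.
Smallest convergent = 0.76. Discriminant values: 0.49, 0.78, 0.48, 0.50; count ≥ 0.76 → 1.

1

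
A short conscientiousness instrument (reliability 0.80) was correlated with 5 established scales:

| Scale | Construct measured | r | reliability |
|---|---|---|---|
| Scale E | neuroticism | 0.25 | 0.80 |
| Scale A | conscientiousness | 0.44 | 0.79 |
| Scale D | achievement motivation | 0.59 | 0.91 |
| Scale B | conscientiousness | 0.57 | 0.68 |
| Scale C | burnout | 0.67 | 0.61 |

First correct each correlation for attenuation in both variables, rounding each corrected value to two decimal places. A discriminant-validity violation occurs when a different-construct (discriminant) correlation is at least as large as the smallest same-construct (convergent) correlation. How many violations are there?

2

Disattenuated r (r / √(r_scale · r_new)):
  Scale E (disc): 0.25 / √(0.80·0.80) = 0.31
  Scale A (conv): 0.44 / √(0.79·0.80) = 0.55
  Scale D (disc): 0.59 / √(0.91·0.80) = 0.69
  Scale B (conv): 0.57 / √(0.68·0.80) = 0.77
  Scale C (disc): 0.67 / √(0.61·0.80) = 0.96
Smallest convergent = 0.55. Discriminant values: 0.31, 0.69, 0.96; count ≥ 0.55 → 2.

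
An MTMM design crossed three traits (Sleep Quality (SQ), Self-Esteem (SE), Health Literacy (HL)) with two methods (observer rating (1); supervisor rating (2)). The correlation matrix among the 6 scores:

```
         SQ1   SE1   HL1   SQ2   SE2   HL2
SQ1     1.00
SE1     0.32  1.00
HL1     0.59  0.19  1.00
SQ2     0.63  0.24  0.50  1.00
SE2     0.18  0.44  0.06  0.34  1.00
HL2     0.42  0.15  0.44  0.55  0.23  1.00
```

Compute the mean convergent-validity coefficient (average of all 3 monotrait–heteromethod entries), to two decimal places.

0.50

Convergent values: 0.63, 0.44, 0.44; mean = 1.51/3 = 0.50.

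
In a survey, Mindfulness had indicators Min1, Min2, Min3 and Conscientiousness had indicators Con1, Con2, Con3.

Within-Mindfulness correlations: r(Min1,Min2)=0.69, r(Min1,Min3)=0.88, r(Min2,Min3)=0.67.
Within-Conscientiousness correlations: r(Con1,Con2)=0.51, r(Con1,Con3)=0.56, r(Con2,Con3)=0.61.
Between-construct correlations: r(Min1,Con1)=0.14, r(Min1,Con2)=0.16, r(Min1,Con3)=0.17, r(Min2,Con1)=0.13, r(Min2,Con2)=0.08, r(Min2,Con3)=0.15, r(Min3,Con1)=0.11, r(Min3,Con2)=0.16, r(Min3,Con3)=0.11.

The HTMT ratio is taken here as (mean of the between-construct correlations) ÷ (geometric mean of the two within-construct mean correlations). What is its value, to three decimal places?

Mean heterotrait r = 1.21/9 = 0.1344.
Mean within-Min = 2.24/3 = 0.7467; mean within-Con = 1.68/3 = 0.5600.
Geometric mean = √(0.7467 × 0.5600) = 0.6466.
HTMT = 0.1344 / 0.6466 = 0.208.

0.208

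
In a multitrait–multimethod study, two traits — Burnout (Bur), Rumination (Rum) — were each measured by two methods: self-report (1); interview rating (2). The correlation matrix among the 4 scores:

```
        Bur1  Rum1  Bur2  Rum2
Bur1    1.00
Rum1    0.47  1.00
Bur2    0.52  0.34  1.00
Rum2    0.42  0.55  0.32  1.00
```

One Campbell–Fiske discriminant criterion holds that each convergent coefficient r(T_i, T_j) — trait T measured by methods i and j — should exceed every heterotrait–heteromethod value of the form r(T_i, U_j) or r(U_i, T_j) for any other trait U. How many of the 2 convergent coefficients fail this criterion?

0

Each convergent coefficient versus the relevant comparison correlations:
Bur (methods 1·2): 0.52 vs {0.42, 0.34} → pass.
Rum (methods 1·2): 0.55 vs {0.34, 0.42} → pass.
0 of 2 fail.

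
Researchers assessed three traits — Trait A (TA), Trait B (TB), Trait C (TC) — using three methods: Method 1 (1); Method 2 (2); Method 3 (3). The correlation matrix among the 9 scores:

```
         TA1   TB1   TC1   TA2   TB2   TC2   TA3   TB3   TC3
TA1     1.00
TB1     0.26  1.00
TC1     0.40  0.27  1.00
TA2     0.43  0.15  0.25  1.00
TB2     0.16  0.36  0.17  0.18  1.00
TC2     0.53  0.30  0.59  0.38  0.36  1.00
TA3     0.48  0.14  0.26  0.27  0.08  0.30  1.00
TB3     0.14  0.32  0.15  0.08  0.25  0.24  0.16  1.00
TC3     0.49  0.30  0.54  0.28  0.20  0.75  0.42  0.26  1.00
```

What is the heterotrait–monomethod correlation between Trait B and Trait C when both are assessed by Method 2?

0.36

Different traits, same method: r(TB2, TC2) = 0.36.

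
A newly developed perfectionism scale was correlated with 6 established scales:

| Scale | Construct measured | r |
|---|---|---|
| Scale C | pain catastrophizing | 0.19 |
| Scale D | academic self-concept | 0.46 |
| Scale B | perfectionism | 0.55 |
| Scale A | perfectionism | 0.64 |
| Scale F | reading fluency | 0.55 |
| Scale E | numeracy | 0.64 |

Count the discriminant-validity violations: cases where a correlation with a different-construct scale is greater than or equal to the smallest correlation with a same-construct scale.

Convergent (same construct = perfectionism): Scale B, Scale A.
Smallest convergent = 0.55. Discriminant values: 0.19, 0.46, 0.55, 0.64; count ≥ 0.55 → 2.

2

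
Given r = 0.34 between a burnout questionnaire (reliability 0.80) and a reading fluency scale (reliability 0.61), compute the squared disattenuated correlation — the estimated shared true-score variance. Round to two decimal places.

Disattenuated r = 0.34 / √(0.80 × 0.61) = 0.34 / 0.6986 = 0.4867.
Shared true-score variance = 0.4867² = 0.2369 ≈ 0.24.

0.24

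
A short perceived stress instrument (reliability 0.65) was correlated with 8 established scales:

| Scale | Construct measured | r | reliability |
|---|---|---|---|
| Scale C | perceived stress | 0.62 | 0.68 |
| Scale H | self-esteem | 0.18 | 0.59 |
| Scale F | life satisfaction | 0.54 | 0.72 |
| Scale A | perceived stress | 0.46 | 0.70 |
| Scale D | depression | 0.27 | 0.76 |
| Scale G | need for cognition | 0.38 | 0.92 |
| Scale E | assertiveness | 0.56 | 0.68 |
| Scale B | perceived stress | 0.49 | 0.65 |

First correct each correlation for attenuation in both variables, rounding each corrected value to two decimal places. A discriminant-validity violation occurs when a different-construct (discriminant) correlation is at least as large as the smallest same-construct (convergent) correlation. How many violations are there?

Disattenuated r (r / √(r_scale · r_new)):
  Scale C (conv): 0.62 / √(0.68·0.65) = 0.93
  Scale H (disc): 0.18 / √(0.59·0.65) = 0.29
  Scale F (disc): 0.54 / √(0.72·0.65) = 0.79
  Scale A (conv): 0.46 / √(0.70·0.65) = 0.68
  Scale D (disc): 0.27 / √(0.76·0.65) = 0.38
  Scale G (disc): 0.38 / √(0.92·0.65) = 0.49
  Scale E (disc): 0.56 / √(0.68·0.65) = 0.84
  Scale B (conv): 0.49 / √(0.65·0.65) = 0.75
Smallest convergent = 0.68. Discriminant values: 0.29, 0.79, 0.38, 0.49, 0.84; count ≥ 0.68 → 2.

2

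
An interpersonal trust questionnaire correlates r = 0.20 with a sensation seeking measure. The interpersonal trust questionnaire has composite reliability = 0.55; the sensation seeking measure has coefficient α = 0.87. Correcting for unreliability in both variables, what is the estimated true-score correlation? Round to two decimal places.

0.29

r_true = r_obs / √(r_xx · r_yy) = 0.20 / √(0.55 × 0.87) = 0.20 / √0.4785 = 0.20 / 0.6917 ≈ 0.29.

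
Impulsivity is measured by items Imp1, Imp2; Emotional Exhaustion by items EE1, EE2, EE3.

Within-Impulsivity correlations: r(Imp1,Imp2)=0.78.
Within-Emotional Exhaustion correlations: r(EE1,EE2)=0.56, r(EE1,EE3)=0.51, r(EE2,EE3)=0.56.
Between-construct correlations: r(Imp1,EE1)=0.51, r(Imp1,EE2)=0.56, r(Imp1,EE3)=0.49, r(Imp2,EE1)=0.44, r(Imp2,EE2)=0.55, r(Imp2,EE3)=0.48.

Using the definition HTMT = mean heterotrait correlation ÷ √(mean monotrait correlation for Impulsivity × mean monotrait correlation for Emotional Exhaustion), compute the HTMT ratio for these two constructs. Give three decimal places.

Between-construct mean = 3.03/6 = 0.5050.
Mean within-Imp = 0.78/1 = 0.7800; mean within-EE = 1.63/3 = 0.5433.
Geometric mean = √(0.7800 × 0.5433) = 0.6510.
HTMT = 0.5050 / 0.6510 = 0.776.

0.776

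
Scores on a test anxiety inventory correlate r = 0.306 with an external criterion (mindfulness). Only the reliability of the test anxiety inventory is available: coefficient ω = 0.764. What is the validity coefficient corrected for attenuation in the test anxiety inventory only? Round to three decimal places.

Single correction: r_c = r_obs / √r_xx = 0.306 / √0.764 = 0.306 / 0.8741 ≈ 0.350.

0.350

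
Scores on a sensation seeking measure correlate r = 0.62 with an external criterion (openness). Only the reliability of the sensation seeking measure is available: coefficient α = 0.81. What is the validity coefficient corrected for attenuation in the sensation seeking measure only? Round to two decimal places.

0.69

Single correction: r_c = r_obs / √r_xx = 0.62 / √0.81 = 0.62 / 0.9000 ≈ 0.69.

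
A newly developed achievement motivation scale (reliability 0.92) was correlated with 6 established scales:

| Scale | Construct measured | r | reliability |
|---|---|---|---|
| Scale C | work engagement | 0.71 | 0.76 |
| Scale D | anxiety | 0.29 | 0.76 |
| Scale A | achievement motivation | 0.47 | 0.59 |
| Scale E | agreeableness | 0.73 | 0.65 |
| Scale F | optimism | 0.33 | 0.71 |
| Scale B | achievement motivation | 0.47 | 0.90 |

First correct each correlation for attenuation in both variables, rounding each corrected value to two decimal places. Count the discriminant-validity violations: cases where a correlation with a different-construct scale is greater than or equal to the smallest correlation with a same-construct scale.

Disattenuated r (r / √(r_scale · r_new)):
  Scale C (disc): 0.71 / √(0.76·0.92) = 0.85
  Scale D (disc): 0.29 / √(0.76·0.92) = 0.35
  Scale A (conv): 0.47 / √(0.59·0.92) = 0.64
  Scale E (disc): 0.73 / √(0.65·0.92) = 0.94
  Scale F (disc): 0.33 / √(0.71·0.92) = 0.41
  Scale B (conv): 0.47 / √(0.90·0.92) = 0.52
Smallest convergent = 0.52. Discriminant values: 0.85, 0.35, 0.94, 0.41; count ≥ 0.52 → 2.

2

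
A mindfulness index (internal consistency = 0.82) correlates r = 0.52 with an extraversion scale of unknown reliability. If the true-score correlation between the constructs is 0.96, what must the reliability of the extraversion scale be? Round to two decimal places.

0.36

r_true = r_obs / √(r_xx · r_yy) ⇒ 0.96 = 0.52 / √(0.82 · r_yy).
√(0.82 · r_yy) = 0.52 / 0.96 = 0.5417; 0.82 · r_yy = 0.2934; r_yy = 0.2934 / 0.82 ≈ 0.36.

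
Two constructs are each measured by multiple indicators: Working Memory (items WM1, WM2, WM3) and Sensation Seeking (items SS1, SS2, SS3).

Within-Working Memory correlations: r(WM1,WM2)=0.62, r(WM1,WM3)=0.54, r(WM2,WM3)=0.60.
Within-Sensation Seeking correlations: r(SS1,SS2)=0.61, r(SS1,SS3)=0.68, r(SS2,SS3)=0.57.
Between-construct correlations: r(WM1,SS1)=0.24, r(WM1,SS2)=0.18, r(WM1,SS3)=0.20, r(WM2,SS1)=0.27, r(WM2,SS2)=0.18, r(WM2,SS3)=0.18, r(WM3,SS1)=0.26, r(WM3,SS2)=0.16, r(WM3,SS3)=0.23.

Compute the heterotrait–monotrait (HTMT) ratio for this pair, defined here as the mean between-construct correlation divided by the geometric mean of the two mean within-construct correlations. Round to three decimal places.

0.350

Between-construct mean = 1.90/9 = 0.2111.
Mean within-WM = 1.76/3 = 0.5867; mean within-SS = 1.86/3 = 0.6200.
Geometric mean = √(0.5867 × 0.6200) = 0.6031.
HTMT = 0.2111 / 0.6031 = 0.350.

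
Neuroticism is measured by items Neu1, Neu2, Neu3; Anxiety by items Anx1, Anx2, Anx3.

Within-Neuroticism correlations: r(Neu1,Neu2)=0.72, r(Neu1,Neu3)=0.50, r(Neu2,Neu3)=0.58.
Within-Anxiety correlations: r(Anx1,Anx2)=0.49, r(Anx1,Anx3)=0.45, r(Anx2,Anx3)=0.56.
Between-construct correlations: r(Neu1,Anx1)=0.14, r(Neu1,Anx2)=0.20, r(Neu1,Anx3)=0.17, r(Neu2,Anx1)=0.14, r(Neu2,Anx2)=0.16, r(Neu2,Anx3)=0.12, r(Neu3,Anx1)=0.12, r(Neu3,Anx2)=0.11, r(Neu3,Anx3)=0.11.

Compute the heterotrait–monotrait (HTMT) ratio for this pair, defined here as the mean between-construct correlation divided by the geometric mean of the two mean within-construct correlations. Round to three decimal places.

Between-construct mean = 1.27/9 = 0.1411.
Mean within-Neu = 1.80/3 = 0.6000; mean within-Anx = 1.50/3 = 0.5000.
Geometric mean = √(0.6000 × 0.5000) = 0.5477.
HTMT = 0.1411 / 0.5477 = 0.258.

0.258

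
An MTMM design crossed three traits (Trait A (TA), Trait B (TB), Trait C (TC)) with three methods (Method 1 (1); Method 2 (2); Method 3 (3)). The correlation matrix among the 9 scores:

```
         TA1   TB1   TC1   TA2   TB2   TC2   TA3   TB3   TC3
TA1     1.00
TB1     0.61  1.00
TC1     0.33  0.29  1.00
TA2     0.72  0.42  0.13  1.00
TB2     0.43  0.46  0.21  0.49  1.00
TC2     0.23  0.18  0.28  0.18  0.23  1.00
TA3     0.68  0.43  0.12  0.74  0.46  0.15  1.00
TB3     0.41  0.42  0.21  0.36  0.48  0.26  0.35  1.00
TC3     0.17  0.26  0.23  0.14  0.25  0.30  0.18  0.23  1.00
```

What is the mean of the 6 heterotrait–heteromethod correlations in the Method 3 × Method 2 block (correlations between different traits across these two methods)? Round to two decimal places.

HTHM values (method 3 × method 2): 0.46, 0.15, 0.36, 0.26, 0.14, 0.25; mean = 1.62/6 = 0.27.

0.27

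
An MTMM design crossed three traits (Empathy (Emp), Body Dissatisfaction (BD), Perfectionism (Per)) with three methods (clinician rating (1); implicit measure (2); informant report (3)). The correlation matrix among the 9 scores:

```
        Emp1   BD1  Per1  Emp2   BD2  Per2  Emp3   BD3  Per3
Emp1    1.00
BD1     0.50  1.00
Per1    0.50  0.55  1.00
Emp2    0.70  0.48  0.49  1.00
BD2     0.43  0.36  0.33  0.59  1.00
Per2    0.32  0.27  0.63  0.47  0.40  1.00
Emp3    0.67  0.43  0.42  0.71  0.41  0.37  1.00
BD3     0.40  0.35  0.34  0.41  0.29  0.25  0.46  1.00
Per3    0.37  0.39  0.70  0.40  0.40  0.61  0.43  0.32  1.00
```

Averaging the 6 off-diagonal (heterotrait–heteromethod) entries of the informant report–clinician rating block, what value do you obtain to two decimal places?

0.39

HTHM values (method 3 × method 1): 0.43, 0.42, 0.40, 0.34, 0.37, 0.39; mean = 2.35/6 = 0.39.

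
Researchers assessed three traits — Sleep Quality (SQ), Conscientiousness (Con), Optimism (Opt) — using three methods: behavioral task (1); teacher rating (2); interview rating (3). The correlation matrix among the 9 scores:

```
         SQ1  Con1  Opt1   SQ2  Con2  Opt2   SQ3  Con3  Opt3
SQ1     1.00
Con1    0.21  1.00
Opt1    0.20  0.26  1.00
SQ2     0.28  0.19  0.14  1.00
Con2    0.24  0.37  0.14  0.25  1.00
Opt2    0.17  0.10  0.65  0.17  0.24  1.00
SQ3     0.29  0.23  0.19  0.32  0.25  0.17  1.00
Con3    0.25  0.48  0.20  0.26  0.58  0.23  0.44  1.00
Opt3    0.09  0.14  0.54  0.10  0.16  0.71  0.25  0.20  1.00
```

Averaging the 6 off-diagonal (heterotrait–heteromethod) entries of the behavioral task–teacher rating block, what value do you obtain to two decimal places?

HTHM values (method 1 × method 2): 0.24, 0.17, 0.19, 0.10, 0.14, 0.14; mean = 0.98/6 = 0.16.

0.16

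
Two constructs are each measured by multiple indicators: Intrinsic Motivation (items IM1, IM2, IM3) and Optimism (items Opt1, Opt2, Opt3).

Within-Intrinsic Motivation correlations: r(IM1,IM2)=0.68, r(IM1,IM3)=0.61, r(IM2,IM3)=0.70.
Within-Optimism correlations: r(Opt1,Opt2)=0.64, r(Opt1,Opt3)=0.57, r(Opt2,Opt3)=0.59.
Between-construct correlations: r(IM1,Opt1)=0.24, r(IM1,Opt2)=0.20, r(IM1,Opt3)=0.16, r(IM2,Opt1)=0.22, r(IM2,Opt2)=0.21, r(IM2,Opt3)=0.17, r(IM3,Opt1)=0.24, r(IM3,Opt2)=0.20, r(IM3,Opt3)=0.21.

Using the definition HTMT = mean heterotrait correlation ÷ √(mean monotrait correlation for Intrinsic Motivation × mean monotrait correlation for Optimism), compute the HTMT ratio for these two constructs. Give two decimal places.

0.33

Mean heterotrait r = 1.85/9 = 0.2056.
Mean within-IM = 1.99/3 = 0.6633; mean within-Opt = 1.80/3 = 0.6000.
Geometric mean = √(0.6633 × 0.6000) = 0.6309.
HTMT = 0.2056 / 0.6309 = 0.33.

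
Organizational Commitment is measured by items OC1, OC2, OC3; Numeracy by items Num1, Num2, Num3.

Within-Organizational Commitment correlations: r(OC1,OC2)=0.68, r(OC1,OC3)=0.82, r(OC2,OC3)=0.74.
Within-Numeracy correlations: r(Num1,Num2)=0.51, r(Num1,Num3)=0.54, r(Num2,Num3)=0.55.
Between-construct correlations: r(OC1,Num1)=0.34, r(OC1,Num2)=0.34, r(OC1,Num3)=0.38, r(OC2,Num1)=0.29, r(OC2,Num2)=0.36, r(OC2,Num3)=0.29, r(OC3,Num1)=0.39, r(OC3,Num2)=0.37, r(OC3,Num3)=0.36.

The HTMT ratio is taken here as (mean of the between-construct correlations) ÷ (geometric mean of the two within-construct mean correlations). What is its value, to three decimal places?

0.549

Mean between = 3.12/9 = 0.3467.
Mean within-OC = 2.24/3 = 0.7467; mean within-Num = 1.60/3 = 0.5333.
Geometric mean = √(0.7467 × 0.5333) = 0.6310.
HTMT = 0.3467 / 0.6310 = 0.549.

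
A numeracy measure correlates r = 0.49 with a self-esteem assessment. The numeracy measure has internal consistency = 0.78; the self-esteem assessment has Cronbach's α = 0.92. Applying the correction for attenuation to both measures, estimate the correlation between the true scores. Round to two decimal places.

0.58

r_true = r_obs / √(r_xx · r_yy) = 0.49 / √(0.78 × 0.92) = 0.49 / √0.7176 = 0.49 / 0.8471 ≈ 0.58.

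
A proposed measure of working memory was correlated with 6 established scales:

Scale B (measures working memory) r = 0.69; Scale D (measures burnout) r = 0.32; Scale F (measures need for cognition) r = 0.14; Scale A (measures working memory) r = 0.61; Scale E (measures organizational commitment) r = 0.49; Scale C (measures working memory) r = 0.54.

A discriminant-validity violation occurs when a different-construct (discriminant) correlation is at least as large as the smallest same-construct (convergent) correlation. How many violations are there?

Convergent (same construct = working memory): Scale B, Scale A, Scale C.
Smallest convergent = 0.54. Discriminant values: 0.32, 0.14, 0.49; count ≥ 0.54 → 0.

0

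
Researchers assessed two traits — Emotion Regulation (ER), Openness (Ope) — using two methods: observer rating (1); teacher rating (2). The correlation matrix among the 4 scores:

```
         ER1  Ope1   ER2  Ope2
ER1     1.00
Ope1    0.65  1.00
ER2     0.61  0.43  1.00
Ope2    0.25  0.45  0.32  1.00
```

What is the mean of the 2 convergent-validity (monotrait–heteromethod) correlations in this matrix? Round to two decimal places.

Convergent values: 0.61, 0.45; mean = 1.06/2 = 0.53.

0.53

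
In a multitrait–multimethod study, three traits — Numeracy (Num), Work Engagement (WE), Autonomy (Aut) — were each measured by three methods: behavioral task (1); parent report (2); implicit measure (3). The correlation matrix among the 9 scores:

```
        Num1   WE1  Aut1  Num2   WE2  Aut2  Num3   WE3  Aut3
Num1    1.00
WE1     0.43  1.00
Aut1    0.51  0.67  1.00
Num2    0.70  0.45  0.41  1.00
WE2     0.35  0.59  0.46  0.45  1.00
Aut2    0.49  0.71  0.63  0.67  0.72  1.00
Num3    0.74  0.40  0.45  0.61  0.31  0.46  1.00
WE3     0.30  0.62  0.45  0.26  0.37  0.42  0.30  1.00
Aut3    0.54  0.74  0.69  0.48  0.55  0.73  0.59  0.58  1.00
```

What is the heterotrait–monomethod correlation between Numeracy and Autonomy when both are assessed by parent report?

Different traits, same method: r(Num2, Aut2) = 0.67.

0.67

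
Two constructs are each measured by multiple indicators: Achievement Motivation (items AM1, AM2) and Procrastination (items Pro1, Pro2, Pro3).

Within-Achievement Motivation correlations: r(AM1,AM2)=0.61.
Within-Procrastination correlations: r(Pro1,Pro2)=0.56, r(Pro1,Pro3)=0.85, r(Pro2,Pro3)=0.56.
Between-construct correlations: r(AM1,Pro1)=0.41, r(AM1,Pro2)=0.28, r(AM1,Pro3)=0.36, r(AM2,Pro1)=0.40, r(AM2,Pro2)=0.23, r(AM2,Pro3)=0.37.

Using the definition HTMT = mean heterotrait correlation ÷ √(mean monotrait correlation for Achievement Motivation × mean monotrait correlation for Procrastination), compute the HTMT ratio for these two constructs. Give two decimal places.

0.54

Mean heterotrait r = 2.05/6 = 0.3417.
Mean within-AM = 0.61/1 = 0.6100; mean within-Pro = 1.97/3 = 0.6567.
Geometric mean = √(0.6100 × 0.6567) = 0.6329.
HTMT = 0.3417 / 0.6329 = 0.54.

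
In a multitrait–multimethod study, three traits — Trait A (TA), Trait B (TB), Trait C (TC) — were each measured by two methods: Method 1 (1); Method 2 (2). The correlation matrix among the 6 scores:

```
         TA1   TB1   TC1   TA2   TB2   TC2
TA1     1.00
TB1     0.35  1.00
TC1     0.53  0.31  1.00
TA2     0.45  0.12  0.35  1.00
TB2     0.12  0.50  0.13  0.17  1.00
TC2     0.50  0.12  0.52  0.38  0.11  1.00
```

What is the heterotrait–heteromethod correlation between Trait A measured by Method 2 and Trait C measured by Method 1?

Different traits and methods: r(TA2, TC1) = 0.35.

0.35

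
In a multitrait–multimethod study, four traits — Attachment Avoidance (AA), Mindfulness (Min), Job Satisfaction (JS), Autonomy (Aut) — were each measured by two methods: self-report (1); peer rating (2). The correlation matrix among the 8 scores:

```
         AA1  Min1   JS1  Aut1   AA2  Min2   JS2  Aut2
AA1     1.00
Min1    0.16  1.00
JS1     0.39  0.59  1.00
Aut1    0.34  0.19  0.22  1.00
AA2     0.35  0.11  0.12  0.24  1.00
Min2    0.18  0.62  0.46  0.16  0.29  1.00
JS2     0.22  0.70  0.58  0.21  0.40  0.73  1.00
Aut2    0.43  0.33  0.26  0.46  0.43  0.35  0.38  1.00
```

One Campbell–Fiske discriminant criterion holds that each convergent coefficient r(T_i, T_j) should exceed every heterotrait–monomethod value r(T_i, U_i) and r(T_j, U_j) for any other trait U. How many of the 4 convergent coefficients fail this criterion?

3

Each convergent coefficient versus the relevant comparison correlations:
AA (methods 1·2): 0.35 vs {0.16, 0.29, 0.39, 0.40, 0.34, 0.43} → fail.
Min (methods 1·2): 0.62 vs {0.16, 0.29, 0.59, 0.73, 0.19, 0.35} → fail.
JS (methods 1·2): 0.58 vs {0.39, 0.40, 0.59, 0.73, 0.22, 0.38} → fail.
Aut (methods 1·2): 0.46 vs {0.34, 0.43, 0.19, 0.35, 0.22, 0.38} → pass.
3 of 4 fail.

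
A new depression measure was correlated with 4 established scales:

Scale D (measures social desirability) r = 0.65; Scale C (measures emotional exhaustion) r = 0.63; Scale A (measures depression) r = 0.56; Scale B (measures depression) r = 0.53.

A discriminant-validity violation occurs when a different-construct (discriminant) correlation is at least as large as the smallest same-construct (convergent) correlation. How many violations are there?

2

Convergent (same construct = depression): Scale A, Scale B.
Smallest convergent = 0.53. Discriminant values: 0.65, 0.63; count ≥ 0.53 → 2.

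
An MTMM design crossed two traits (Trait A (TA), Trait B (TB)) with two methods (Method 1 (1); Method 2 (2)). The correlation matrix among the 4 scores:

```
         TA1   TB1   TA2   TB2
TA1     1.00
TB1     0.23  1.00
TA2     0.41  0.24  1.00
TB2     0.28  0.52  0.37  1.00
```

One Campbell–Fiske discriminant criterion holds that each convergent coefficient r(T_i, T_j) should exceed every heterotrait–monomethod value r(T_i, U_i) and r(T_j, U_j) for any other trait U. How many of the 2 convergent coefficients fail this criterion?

0

Checking each validity diagonal entry against its comparison values:
TA (methods 1·2): 0.41 vs {0.23, 0.37} → pass.
TB (methods 1·2): 0.52 vs {0.23, 0.37} → pass.
0 of 2 fail.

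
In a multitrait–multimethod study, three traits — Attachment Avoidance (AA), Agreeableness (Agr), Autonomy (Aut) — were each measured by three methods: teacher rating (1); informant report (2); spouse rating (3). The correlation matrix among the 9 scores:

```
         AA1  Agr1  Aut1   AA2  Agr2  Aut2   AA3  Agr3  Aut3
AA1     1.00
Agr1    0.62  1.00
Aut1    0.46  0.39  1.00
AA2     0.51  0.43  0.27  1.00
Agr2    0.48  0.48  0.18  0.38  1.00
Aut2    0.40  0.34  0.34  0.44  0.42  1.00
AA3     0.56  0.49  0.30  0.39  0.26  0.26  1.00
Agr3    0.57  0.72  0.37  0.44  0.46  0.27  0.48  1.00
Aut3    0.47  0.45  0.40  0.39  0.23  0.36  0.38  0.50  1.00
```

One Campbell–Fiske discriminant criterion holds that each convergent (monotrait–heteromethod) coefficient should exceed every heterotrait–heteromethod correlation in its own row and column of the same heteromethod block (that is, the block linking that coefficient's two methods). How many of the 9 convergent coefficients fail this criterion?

6

Each convergent coefficient versus the relevant comparison correlations:
AA (methods 1·2): 0.51 vs {0.48, 0.43, 0.40, 0.27} → pass.
AA (methods 1·3): 0.56 vs {0.57, 0.49, 0.47, 0.30} → fail.
AA (methods 2·3): 0.39 vs {0.44, 0.26, 0.39, 0.26} → fail.
Agr (methods 1·2): 0.48 vs {0.43, 0.48, 0.34, 0.18} → fail.
Agr (methods 1·3): 0.72 vs {0.49, 0.57, 0.45, 0.37} → pass.
Agr (methods 2·3): 0.46 vs {0.26, 0.44, 0.23, 0.27} → pass.
Aut (methods 1·2): 0.34 vs {0.27, 0.40, 0.18, 0.34} → fail.
Aut (methods 1·3): 0.40 vs {0.30, 0.47, 0.37, 0.45} → fail.
Aut (methods 2·3): 0.36 vs {0.26, 0.39, 0.27, 0.23} → fail.
6 of 9 fail.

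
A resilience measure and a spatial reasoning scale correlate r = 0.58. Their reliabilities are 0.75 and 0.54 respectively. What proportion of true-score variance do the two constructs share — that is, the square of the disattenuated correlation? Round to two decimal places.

0.83

Disattenuated r = 0.58 / √(0.75 × 0.54) = 0.58 / 0.6364 = 0.9114.
Shared true-score variance = 0.9114² = 0.8306 ≈ 0.83.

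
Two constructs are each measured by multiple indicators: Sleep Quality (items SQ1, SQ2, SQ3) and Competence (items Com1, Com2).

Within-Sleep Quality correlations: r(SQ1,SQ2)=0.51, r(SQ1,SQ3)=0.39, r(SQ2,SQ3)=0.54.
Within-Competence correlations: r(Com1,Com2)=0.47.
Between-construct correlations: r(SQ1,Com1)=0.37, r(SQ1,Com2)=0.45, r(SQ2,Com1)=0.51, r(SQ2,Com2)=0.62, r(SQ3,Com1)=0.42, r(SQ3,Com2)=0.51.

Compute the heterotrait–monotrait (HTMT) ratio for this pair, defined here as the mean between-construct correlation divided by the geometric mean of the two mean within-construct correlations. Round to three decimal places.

Mean between = 2.88/6 = 0.4800.
Mean within-SQ = 1.44/3 = 0.4800; mean within-Com = 0.47/1 = 0.4700.
Geometric mean = √(0.4800 × 0.4700) = 0.4750.
HTMT = 0.4800 / 0.4750 = 1.011.

1.011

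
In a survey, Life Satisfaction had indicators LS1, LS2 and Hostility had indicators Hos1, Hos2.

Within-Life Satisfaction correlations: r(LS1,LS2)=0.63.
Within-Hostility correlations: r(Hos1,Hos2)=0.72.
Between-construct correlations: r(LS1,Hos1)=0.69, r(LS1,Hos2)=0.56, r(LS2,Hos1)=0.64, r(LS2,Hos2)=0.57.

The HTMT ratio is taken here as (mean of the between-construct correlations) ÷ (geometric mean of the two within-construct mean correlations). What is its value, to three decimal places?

0.913

Mean heterotrait r = 2.46/4 = 0.6150.
Mean within-LS = 0.63/1 = 0.6300; mean within-Hos = 0.72/1 = 0.7200.
Geometric mean = √(0.6300 × 0.7200) = 0.6735.
HTMT = 0.6150 / 0.6735 = 0.913.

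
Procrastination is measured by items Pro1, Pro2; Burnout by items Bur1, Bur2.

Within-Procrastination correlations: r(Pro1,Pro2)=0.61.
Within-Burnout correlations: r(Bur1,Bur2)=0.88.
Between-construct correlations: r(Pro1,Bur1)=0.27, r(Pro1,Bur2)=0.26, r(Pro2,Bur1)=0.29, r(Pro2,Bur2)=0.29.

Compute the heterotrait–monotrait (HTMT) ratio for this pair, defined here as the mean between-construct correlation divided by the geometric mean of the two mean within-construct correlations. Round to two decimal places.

0.38

Mean between = 1.11/4 = 0.2775.
Mean within-Pro = 0.61/1 = 0.6100; mean within-Bur = 0.88/1 = 0.8800.
Geometric mean = √(0.6100 × 0.8800) = 0.7327.
HTMT = 0.2775 / 0.7327 = 0.38.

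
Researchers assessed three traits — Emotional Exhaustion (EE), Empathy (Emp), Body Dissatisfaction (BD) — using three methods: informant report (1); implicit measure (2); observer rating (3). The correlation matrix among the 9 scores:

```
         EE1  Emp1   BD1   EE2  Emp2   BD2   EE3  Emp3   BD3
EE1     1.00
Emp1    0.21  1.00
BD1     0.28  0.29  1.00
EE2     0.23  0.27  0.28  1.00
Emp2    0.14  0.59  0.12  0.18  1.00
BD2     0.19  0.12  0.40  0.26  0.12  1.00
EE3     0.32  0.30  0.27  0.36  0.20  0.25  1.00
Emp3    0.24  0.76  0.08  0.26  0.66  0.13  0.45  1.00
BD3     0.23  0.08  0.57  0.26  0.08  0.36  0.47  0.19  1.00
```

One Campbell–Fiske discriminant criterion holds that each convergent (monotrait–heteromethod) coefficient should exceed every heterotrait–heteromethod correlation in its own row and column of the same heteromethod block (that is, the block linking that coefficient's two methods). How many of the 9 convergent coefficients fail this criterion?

Convergent coefficients and their comparison sets:
EE (methods 1·2): 0.23 vs {0.14, 0.27, 0.19, 0.28} → fail.
EE (methods 1·3): 0.32 vs {0.24, 0.30, 0.23, 0.27} → pass.
EE (methods 2·3): 0.36 vs {0.26, 0.20, 0.26, 0.25} → pass.
Emp (methods 1·2): 0.59 vs {0.27, 0.14, 0.12, 0.12} → pass.
Emp (methods 1·3): 0.76 vs {0.30, 0.24, 0.08, 0.08} → pass.
Emp (methods 2·3): 0.66 vs {0.20, 0.26, 0.08, 0.13} → pass.
BD (methods 1·2): 0.40 vs {0.28, 0.19, 0.12, 0.12} → pass.
BD (methods 1·3): 0.57 vs {0.27, 0.23, 0.08, 0.08} → pass.
BD (methods 2·3): 0.36 vs {0.25, 0.26, 0.13, 0.08} → pass.
1 of 9 fail.

1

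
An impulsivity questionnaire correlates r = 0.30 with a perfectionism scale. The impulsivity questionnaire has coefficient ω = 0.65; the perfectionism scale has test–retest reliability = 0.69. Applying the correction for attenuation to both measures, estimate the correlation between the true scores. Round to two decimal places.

r_true = r_obs / √(r_xx · r_yy) = 0.30 / √(0.65 × 0.69) = 0.30 / √0.4485 = 0.30 / 0.6697 ≈ 0.45.

0.45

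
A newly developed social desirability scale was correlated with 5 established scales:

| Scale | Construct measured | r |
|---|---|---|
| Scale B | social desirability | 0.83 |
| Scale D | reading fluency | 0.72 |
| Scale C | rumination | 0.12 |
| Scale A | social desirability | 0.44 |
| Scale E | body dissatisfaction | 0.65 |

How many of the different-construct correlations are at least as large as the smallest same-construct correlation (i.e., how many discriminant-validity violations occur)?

Convergent (same construct = social desirability): Scale B, Scale A.
Smallest convergent = 0.44. Discriminant values: 0.72, 0.12, 0.65; count ≥ 0.44 → 2.

2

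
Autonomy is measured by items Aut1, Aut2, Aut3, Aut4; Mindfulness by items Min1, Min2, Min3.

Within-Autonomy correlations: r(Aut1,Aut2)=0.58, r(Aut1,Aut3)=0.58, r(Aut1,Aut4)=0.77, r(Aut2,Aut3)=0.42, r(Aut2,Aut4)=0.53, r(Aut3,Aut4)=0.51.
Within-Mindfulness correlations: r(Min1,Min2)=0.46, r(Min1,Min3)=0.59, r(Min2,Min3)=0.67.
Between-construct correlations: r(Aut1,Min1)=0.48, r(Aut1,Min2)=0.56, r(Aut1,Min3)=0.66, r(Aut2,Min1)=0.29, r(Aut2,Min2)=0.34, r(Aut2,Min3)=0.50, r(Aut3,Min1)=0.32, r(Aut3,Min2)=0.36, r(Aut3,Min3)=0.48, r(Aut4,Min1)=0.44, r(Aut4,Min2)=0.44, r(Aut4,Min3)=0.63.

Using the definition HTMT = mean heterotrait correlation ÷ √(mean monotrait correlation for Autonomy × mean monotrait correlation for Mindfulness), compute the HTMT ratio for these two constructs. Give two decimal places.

0.81

Mean heterotrait r = 5.50/12 = 0.4583.
Mean within-Aut = 3.39/6 = 0.5650; mean within-Min = 1.72/3 = 0.5733.
Geometric mean = √(0.5650 × 0.5733) = 0.5691.
HTMT = 0.4583 / 0.5691 = 0.81.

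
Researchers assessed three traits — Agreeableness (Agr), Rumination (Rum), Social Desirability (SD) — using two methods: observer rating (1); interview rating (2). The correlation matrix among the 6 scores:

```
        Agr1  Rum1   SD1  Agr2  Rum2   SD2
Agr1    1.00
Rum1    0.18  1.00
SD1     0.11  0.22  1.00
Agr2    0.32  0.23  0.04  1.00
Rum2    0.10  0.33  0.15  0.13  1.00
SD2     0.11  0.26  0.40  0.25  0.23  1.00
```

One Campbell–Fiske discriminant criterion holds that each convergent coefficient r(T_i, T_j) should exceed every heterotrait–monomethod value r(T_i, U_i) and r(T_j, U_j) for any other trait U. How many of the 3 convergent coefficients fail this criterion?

0

Convergent coefficients and their comparison sets:
Agr (methods 1·2): 0.32 vs {0.18, 0.13, 0.11, 0.25} → pass.
Rum (methods 1·2): 0.33 vs {0.18, 0.13, 0.22, 0.23} → pass.
SD (methods 1·2): 0.40 vs {0.11, 0.25, 0.22, 0.23} → pass.
0 of 3 fail.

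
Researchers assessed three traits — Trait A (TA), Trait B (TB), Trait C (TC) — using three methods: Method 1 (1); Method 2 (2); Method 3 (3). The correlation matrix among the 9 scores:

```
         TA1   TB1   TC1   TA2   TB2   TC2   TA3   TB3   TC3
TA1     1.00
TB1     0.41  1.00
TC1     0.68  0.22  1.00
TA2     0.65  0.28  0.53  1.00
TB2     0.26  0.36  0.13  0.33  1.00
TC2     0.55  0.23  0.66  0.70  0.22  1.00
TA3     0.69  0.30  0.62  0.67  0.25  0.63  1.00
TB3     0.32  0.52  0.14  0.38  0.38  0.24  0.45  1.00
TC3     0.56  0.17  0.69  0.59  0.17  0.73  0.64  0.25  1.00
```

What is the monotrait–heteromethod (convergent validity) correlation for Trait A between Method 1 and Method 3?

0.69

Same trait (TA), different methods: r(TA1, TA3) = 0.69.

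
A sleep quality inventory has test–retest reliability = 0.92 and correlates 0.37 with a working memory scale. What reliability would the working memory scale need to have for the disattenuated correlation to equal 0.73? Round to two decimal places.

0.28

r_true = r_obs / √(r_xx · r_yy) ⇒ 0.73 = 0.37 / √(0.92 · r_yy).
√(0.92 · r_yy) = 0.37 / 0.73 = 0.5068; 0.92 · r_yy = 0.2568; r_yy = 0.2568 / 0.92 ≈ 0.28.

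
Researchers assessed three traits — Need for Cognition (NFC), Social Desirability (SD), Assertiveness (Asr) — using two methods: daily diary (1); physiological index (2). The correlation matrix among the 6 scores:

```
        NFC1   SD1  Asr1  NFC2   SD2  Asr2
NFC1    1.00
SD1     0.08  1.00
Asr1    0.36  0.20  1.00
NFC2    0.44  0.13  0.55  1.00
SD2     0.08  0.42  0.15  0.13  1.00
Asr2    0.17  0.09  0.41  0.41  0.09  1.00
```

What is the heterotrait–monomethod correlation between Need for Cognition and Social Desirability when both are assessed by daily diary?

Different traits, same method: r(NFC1, SD1) = 0.08.

0.08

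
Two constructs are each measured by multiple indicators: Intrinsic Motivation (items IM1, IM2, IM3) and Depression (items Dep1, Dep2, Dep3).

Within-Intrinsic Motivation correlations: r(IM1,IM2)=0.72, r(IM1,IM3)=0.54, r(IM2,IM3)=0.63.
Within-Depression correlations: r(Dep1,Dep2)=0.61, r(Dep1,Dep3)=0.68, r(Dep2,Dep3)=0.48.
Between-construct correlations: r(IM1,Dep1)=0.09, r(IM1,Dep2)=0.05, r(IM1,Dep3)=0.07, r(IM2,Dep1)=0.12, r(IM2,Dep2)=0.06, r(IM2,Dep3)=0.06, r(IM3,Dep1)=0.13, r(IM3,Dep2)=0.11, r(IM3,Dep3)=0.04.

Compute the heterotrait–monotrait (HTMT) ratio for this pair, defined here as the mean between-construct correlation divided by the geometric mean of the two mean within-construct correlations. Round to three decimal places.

0.133

Between-construct mean = 0.73/9 = 0.0811.
Mean within-IM = 1.89/3 = 0.6300; mean within-Dep = 1.77/3 = 0.5900.
Geometric mean = √(0.6300 × 0.5900) = 0.6097.
HTMT = 0.0811 / 0.6097 = 0.133.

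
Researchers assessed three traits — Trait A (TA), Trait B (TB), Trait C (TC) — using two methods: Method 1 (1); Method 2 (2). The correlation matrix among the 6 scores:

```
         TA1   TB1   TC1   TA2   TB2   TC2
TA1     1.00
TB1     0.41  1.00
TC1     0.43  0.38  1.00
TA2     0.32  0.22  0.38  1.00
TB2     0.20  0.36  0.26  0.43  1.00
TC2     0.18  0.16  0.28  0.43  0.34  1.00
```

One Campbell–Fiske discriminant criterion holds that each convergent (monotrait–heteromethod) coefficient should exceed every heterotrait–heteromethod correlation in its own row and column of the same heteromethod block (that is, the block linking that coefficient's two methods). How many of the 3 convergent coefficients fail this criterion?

Convergent coefficients and their comparison sets:
TA (methods 1·2): 0.32 vs {0.20, 0.22, 0.18, 0.38} → fail.
TB (methods 1·2): 0.36 vs {0.22, 0.20, 0.16, 0.26} → pass.
TC (methods 1·2): 0.28 vs {0.38, 0.18, 0.26, 0.16} → fail.
2 of 3 fail.

2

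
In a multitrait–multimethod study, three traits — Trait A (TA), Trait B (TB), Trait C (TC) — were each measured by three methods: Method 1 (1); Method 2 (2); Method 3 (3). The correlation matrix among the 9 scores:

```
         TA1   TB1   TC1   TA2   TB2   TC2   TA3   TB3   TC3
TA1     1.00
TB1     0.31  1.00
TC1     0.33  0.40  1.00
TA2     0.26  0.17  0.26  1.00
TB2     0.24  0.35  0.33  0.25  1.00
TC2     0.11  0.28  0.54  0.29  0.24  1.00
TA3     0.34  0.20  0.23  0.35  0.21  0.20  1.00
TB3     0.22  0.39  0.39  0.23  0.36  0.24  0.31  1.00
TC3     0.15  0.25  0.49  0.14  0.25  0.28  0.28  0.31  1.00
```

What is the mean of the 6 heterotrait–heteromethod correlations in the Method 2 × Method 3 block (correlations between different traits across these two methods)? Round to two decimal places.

0.21

HTHM values (method 2 × method 3): 0.23, 0.14, 0.21, 0.25, 0.20, 0.24; mean = 1.27/6 = 0.21.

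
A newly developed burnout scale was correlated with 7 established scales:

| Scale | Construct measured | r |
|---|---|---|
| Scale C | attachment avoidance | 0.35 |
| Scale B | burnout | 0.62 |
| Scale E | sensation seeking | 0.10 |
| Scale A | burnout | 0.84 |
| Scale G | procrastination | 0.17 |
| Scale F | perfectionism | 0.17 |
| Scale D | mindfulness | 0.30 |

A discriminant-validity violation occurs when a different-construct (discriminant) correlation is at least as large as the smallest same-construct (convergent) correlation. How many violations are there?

Convergent (same construct = burnout): Scale B, Scale A.
Smallest convergent = 0.62. Discriminant values: 0.35, 0.10, 0.17, 0.17, 0.30; count ≥ 0.62 → 0.

0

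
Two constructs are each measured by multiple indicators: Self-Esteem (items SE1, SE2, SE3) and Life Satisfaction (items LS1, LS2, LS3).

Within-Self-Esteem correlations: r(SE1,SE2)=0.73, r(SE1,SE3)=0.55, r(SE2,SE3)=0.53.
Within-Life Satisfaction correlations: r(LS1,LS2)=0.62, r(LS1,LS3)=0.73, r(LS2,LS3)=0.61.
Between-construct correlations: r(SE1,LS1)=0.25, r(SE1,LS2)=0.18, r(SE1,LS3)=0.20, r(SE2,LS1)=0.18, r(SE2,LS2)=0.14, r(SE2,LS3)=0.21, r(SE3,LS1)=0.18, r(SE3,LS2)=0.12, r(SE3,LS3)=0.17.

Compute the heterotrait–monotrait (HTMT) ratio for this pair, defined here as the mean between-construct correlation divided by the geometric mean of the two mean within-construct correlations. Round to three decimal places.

Between-construct mean = 1.63/9 = 0.1811.
Mean within-SE = 1.81/3 = 0.6033; mean within-LS = 1.96/3 = 0.6533.
Geometric mean = √(0.6033 × 0.6533) = 0.6278.
HTMT = 0.1811 / 0.6278 = 0.288.

0.288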